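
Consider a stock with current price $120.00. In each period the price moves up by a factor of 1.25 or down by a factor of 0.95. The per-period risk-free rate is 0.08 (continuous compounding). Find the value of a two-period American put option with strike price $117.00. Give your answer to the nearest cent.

Risk-neutral probability p = (e^0.08 − 0.95)/(1.25 − 0.95) = 0.1333/0.3000 = 0.4443
Terminal stock prices: S_uu = 187.5, S_ud = 142.5, S_dd = 108.3
Terminal payoffs (K − S): max(-70.5, 0) = 0, max(-25.5, 0) = 0, max(8.7, 0) = 8.7
Node u (S = 150): continuation = e^(−0.08)·[0.4443·0.0000 + 0.5557·0.0000] = 0.0000; exercise value = 0.0000 ≤ continuation, so V_u = 0.0000
Node d (S = 114): continuation = e^(−0.08)·[0.4443·0.0000 + 0.5557·8.7000] = 4.4630; exercise value = 3.0000 ≤ continuation, so V_d = 4.4630
Node 0 (S = 120): continuation = e^(−0.08)·[0.4443·0.0000 + 0.5557·4.4630] = 2.2894; exercise value = 0.0000 ≤ continuation, so V_0 = 2.2894

$2.29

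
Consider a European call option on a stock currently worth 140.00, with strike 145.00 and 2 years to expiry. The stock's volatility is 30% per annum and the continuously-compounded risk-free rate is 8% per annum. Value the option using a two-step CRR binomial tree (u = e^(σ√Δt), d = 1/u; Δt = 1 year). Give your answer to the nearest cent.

29.66

CRR parameters: u = e^(σ√Δt) = e^(0.3·√1) = 1.3499, d = 1/u = 0.7408
Per-period rate: rΔt = 0.08·1 = 0.08, so R = e^0.08 = 1.0833
Risk-neutral probability p = (e^0.08 − 0.7408)/(1.3499 − 0.7408) = 0.3425/0.6090 = 0.5623
Terminal stock prices: S_uu = 255.1, S_ud = 140, S_dd = 76.83
Terminal payoffs (S − K): max(110.1, 0) = 110.1, max(-5, 0) = 0, max(-68.17, 0) = 0
Node u (S = 189): V_u = e^(−0.08)·[0.5623·110.0966 + 0.4377·0.0000] = 57.1486
Node d (S = 103.7): V_d = e^(−0.08)·[0.5623·0.0000 + 0.4377·0.0000] = 0.0000
Node 0 (S = 140): V_0 = e^(−0.08)·[0.5623·57.1486 + 0.4377·0.0000] = 29.6645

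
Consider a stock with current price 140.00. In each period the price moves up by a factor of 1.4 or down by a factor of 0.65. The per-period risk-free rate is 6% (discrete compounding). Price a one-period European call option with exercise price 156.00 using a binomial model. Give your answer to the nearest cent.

20.63

Risk-neutral probability p = (1 + 0.06 − 0.65)/(1.4 − 0.65) = 0.4100/0.7500 = 0.5467
Terminal stock prices: S_u = 196, S_d = 91
Terminal payoffs (S − K): max(40, 0) = 40, max(-65, 0) = 0
Node 0 (S = 140): V_0 = 1/1.06·[0.5467·40.0000 + 0.4533·0.0000] = 20.6289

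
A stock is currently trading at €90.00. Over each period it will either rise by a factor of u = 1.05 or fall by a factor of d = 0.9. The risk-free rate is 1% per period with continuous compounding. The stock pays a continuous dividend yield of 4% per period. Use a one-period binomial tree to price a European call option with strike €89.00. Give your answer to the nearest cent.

Per-period risk-free factor R = e^0.01 = 1.0101; dividend-adjusted growth = e^(0.01−0.04) = 0.9704.
Risk-neutral probability p = (0.9704 − 0.9)/(1.05 − 0.9) = 0.0704/0.1500 = 0.4696
Terminal stock prices: S_u = 94.5, S_d = 81
Terminal payoffs (S − K): max(5.5, 0) = 5.5, max(-8, 0) = 0
Node 0 (S = 90): V_0 = e^(−0.01)·[0.4696·5.5000 + 0.5304·0.0000] = 2.5573

€2.56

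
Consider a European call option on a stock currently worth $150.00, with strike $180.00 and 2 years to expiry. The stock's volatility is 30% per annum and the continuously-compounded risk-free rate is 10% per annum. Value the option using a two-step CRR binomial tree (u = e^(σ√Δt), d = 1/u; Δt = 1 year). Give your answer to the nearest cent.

$27.34

CRR parameters: u = e^(σ√Δt) = e^(0.3·√1) = 1.3499, d = 1/u = 0.7408
Per-period rate: rΔt = 0.1·1 = 0.1, so R = e^0.1 = 1.1052
Risk-neutral probability p = (e^0.1 − 0.7408)/(1.3499 − 0.7408) = 0.3644/0.6090 = 0.5982
Terminal stock prices: S_uu = 273.3, S_ud = 150, S_dd = 82.32
Terminal payoffs (S − K): max(93.32, 0) = 93.32, max(-30, 0) = 0, max(-97.68, 0) = 0
Node u (S = 202.5): V_u = e^(−0.1)·[0.5982·93.3178 + 0.4018·0.0000] = 50.5139
Node d (S = 111.1): V_d = e^(−0.1)·[0.5982·0.0000 + 0.4018·0.0000] = 0.0000
Node 0 (S = 150): V_0 = e^(−0.1)·[0.5982·50.5139 + 0.4018·0.0000] = 27.3437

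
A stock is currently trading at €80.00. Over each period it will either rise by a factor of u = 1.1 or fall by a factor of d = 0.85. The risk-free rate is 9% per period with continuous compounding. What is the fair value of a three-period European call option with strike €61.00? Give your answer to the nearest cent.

€33.43

Risk-neutral probability p = (e^0.09 − 0.85)/(1.1 − 0.85) = 0.2442/0.2500 = 0.9767
Terminal stock prices: S_uuu = 106.5, S_uud = 82.28, S_udd = 63.58, S_ddd = 49.13
Terminal payoffs (S − K): max(45.48, 0) = 45.48, max(21.28, 0) = 21.28, max(2.58, 0) = 2.58, max(-11.87, 0) = 0
Node uu (S = 96.8): V_uu = e^(−0.09)·[0.9767·45.4800 + 0.0233·21.2800] = 41.0502
Node ud (S = 74.8): V_ud = e^(−0.09)·[0.9767·21.2800 + 0.0233·2.5800] = 19.0502
Node dd (S = 57.8): V_dd = e^(−0.09)·[0.9767·2.5800 + 0.0233·0.0000] = 2.3030
Node u (S = 88): V_u = e^(−0.09)·[0.9767·41.0502 + 0.0233·19.0502] = 37.0485
Node d (S = 68): V_d = e^(−0.09)·[0.9767·19.0502 + 0.0233·2.3030] = 17.0539
Node 0 (S = 80): V_0 = e^(−0.09)·[0.9767·37.0485 + 0.0233·17.0539] = 33.4340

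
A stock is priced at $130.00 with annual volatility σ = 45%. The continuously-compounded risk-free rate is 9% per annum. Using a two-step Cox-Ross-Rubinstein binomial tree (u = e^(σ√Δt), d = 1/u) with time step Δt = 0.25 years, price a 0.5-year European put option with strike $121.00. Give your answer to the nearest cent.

CRR parameters: u = e^(σ√Δt) = e^(0.45·√0.25) = 1.2523, d = 1/u = 0.7985
Per-period rate: rΔt = 0.09·0.25 = 0.0225, so R = e^0.0225 = 1.0228
Risk-neutral probability p = (e^0.0225 − 0.7985)/(1.2523 − 0.7985) = 0.2242/0.4538 = 0.4941
Terminal stock prices: S_uu = 203.9, S_ud = 130, S_dd = 82.89
Terminal payoffs (K − S): max(-82.88, 0) = 0, max(-9, 0) = 0, max(38.11, 0) = 38.11
Node u (S = 162.8): V_u = e^(−0.0225)·[0.4941·0.0000 + 0.5059·0.0000] = 0.0000
Node d (S = 103.8): V_d = e^(−0.0225)·[0.4941·0.0000 + 0.5059·38.1083] = 18.8490
Node 0 (S = 130): V_0 = e^(−0.0225)·[0.4941·0.0000 + 0.5059·18.8490] = 9.3230

$9.32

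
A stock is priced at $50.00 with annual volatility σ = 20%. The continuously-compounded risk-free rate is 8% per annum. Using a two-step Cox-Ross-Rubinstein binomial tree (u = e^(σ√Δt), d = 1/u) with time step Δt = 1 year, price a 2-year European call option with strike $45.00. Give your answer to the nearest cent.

$12.80

CRR parameters: u = e^(σ√Δt) = e^(0.2·√1) = 1.2214, d = 1/u = 0.8187
Per-period rate: rΔt = 0.08·1 = 0.08, so R = e^0.08 = 1.0833
Risk-neutral probability p = (e^0.08 − 0.8187)/(1.2214 − 0.8187) = 0.2646/0.4027 = 0.6570
Terminal stock prices: S_uu = 74.59, S_ud = 50, S_dd = 33.52
Terminal payoffs (S − K): max(29.59, 0) = 29.59, max(5, 0) = 5, max(-11.48, 0) = 0
Node u (S = 61.07): V_u = e^(−0.08)·[0.6570·29.5912 + 0.3430·5.0000] = 19.5299
Node d (S = 40.94): V_d = e^(−0.08)·[0.6570·5.0000 + 0.3430·0.0000] = 3.0324
Node 0 (S = 50): V_0 = e^(−0.08)·[0.6570·19.5299 + 0.3430·3.0324] = 12.8048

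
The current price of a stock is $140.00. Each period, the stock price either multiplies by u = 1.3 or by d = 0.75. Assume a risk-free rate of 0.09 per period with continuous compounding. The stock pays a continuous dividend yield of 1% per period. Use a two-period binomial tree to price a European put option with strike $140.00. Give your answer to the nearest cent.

$9.34

Per-period risk-free factor R = e^0.09 = 1.0942; dividend-adjusted growth = e^(0.09−0.01) = 1.0833.
Risk-neutral probability p = (1.0833 − 0.75)/(1.3 − 0.75) = 0.3333/0.5500 = 0.6060
Terminal stock prices: S_uu = 236.6, S_ud = 136.5, S_dd = 78.75
Terminal payoffs (K − S): max(-96.6, 0) = 0, max(3.5, 0) = 3.5, max(61.25, 0) = 61.25
Node u (S = 182): V_u = e^(−0.09)·[0.6060·0.0000 + 0.3940·3.5000] = 1.2604
Node d (S = 105): V_d = e^(−0.09)·[0.6060·3.5000 + 0.3940·61.2500] = 23.9951
Node 0 (S = 140): V_0 = e^(−0.09)·[0.6060·1.2604 + 0.3940·23.9951] = 9.3389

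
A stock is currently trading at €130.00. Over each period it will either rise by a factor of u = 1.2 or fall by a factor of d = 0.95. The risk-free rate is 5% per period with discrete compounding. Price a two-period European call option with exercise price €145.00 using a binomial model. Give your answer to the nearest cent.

€7.52

Risk-neutral probability p = (1 + 0.05 − 0.95)/(1.2 − 0.95) = 0.1000/0.2500 = 0.4000
Terminal stock prices: S_uu = 187.2, S_ud = 148.2, S_dd = 117.3
Terminal payoffs (S − K): max(42.2, 0) = 42.2, max(3.2, 0) = 3.2, max(-27.67, 0) = 0
Node u (S = 156): V_u = 1/1.05·[0.4000·42.2000 + 0.6000·3.2000] = 17.9048
Node d (S = 123.5): V_d = 1/1.05·[0.4000·3.2000 + 0.6000·0.0000] = 1.2190
Node 0 (S = 130): V_0 = 1/1.05·[0.4000·17.9048 + 0.6000·1.2190] = 7.5175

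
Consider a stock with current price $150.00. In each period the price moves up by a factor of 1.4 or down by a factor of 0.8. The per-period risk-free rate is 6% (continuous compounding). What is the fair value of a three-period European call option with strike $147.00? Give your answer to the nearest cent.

$42.09

Risk-neutral probability p = (e^0.06 − 0.8)/(1.4 − 0.8) = 0.2618/0.6000 = 0.4364
Terminal stock prices: S_uuu = 411.6, S_uud = 235.2, S_udd = 134.4, S_ddd = 76.8
Terminal payoffs (S − K): max(264.6, 0) = 264.6, max(88.2, 0) = 88.2, max(-12.6, 0) = 0, max(-70.2, 0) = 0
Node uu (S = 294): V_uu = e^(−0.06)·[0.4364·264.6000 + 0.5636·88.2000] = 155.5606
Node ud (S = 168): V_ud = e^(−0.06)·[0.4364·88.2000 + 0.5636·0.0000] = 36.2485
Node dd (S = 96): V_dd = e^(−0.06)·[0.4364·0.0000 + 0.5636·0.0000] = 0.0000
Node u (S = 210): V_u = e^(−0.06)·[0.4364·155.5606 + 0.5636·36.2485] = 83.1725
Node d (S = 120): V_d = e^(−0.06)·[0.4364·36.2485 + 0.5636·0.0000] = 14.8974
Node 0 (S = 150): V_0 = e^(−0.06)·[0.4364·83.1725 + 0.5636·14.8974] = 42.0896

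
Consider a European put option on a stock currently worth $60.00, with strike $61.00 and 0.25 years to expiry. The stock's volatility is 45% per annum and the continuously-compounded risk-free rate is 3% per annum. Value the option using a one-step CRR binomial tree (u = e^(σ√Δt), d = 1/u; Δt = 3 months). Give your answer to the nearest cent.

CRR parameters: u = e^(σ√Δt) = e^(0.45·√0.25) = 1.2523, d = 1/u = 0.7985
Per-period rate: rΔt = 0.03·0.25 = 0.0075, so R = e^0.0075 = 1.0075
Risk-neutral probability p = (e^0.0075 − 0.7985)/(1.2523 − 0.7985) = 0.2090/0.4538 = 0.4606
Terminal stock prices: S_u = 75.14, S_d = 47.91
Terminal payoffs (K − S): max(-14.14, 0) = 0, max(13.09, 0) = 13.09
Node 0 (S = 60): V_0 = e^(−0.0075)·[0.4606·0.0000 + 0.5394·13.0890] = 7.0078

$7.01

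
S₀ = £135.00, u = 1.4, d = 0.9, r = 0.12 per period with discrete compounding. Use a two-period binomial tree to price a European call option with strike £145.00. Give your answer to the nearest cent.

Risk-neutral probability p = (1 + 0.12 − 0.9)/(1.4 − 0.9) = 0.2200/0.5000 = 0.4400
Terminal stock prices: S_uu = 264.6, S_ud = 170.1, S_dd = 109.4
Terminal payoffs (S − K): max(119.6, 0) = 119.6, max(25.1, 0) = 25.1, max(-35.65, 0) = 0
Node u (S = 189): V_u = 1/1.12·[0.4400·119.6000 + 0.5600·25.1000] = 59.5357
Node d (S = 121.5): V_d = 1/1.12·[0.4400·25.1000 + 0.5600·0.0000] = 9.8607
Node 0 (S = 135): V_0 = 1/1.12·[0.4400·59.5357 + 0.5600·9.8607] = 28.3194

£28.32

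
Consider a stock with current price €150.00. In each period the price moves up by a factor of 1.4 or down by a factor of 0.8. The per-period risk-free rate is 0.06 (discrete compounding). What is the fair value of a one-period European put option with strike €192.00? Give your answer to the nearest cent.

€38.49

Risk-neutral probability p = (1 + 0.06 − 0.8)/(1.4 − 0.8) = 0.2600/0.6000 = 0.4333
Terminal stock prices: S_u = 210, S_d = 120
Terminal payoffs (K − S): max(-18, 0) = 0, max(72, 0) = 72
Node 0 (S = 150): V_0 = 1/1.06·[0.4333·0.0000 + 0.5667·72.0000] = 38.4906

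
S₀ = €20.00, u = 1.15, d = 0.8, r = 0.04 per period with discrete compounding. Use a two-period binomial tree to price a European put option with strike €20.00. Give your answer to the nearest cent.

€1.30

Risk-neutral probability p = (1 + 0.04 − 0.8)/(1.15 − 0.8) = 0.2400/0.3500 = 0.6857
Terminal stock prices: S_uu = 26.45, S_ud = 18.4, S_dd = 12.8
Terminal payoffs (K − S): max(-6.45, 0) = 0, max(1.6, 0) = 1.6, max(7.2, 0) = 7.2
Node u (S = 23): V_u = 1/1.04·[0.6857·0.0000 + 0.3143·1.6000] = 0.4835
Node d (S = 16): V_d = 1/1.04·[0.6857·1.6000 + 0.3143·7.2000] = 3.2308
Node 0 (S = 20): V_0 = 1/1.04·[0.6857·0.4835 + 0.3143·3.2308] = 1.2951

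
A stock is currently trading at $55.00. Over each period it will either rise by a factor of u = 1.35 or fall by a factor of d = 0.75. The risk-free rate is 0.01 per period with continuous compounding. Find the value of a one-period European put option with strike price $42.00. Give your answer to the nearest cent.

$0.42

Risk-neutral probability p = (e^0.01 − 0.75)/(1.35 − 0.75) = 0.2601/0.6000 = 0.4334
Terminal stock prices: S_u = 74.25, S_d = 41.25
Terminal payoffs (K − S): max(-32.25, 0) = 0, max(0.75, 0) = 0.75
Node 0 (S = 55): V_0 = e^(−0.01)·[0.4334·0.0000 + 0.5666·0.7500] = 0.4207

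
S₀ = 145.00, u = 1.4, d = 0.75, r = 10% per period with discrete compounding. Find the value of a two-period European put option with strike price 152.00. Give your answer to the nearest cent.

Risk-neutral probability p = (1 + 0.1 − 0.75)/(1.4 − 0.75) = 0.3500/0.6500 = 0.5385
Terminal stock prices: S_uu = 284.2, S_ud = 152.2, S_dd = 81.56
Terminal payoffs (K − S): max(-132.2, 0) = 0, max(-0.25, 0) = 0, max(70.44, 0) = 70.44
Node u (S = 203): V_u = 1/1.1·[0.5385·0.0000 + 0.4615·0.0000] = 0.0000
Node d (S = 108.8): V_d = 1/1.1·[0.5385·0.0000 + 0.4615·70.4375] = 29.5542
Node 0 (S = 145): V_0 = 1/1.1·[0.5385·0.0000 + 0.4615·29.5542] = 12.4004

12.40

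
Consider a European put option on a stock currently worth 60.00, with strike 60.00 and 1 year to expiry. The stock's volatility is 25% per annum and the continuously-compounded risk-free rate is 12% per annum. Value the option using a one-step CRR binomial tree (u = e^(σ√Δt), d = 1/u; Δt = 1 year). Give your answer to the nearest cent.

CRR parameters: u = e^(σ√Δt) = e^(0.25·√1) = 1.2840, d = 1/u = 0.7788
Per-period rate: rΔt = 0.12·1 = 0.12, so R = e^0.12 = 1.1275
Risk-neutral probability p = (e^0.12 − 0.7788)/(1.2840 − 0.7788) = 0.3487/0.5052 = 0.6902
Terminal stock prices: S_u = 77.04, S_d = 46.73
Terminal payoffs (K − S): max(-17.04, 0) = 0, max(13.27, 0) = 13.27
Node 0 (S = 60): V_0 = e^(−0.12)·[0.6902·0.0000 + 0.3098·13.2720] = 3.6469

3.65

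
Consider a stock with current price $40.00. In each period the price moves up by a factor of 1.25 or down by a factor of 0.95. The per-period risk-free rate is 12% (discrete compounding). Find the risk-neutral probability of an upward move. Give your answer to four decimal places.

p = 0.5667

Risk-neutral probability p = (1 + 0.12 − 0.95)/(1.25 − 0.95) = 0.1700/0.3000 = 0.5667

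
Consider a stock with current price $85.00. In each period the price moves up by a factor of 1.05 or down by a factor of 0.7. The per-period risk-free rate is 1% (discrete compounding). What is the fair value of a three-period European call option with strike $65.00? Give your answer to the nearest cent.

$22.68

Risk-neutral probability p = (1 + 0.01 − 0.7)/(1.05 − 0.7) = 0.3100/0.3500 = 0.8857
Terminal stock prices: S_uuu = 98.4, S_uud = 65.6, S_udd = 43.73, S_ddd = 29.15
Terminal payoffs (S − K): max(33.4, 0) = 33.4, max(0.5987, 0) = 0.5987, max(-21.27, 0) = 0, max(-35.85, 0) = 0
Node uu (S = 93.71): V_uu = 1/1.01·[0.8857·33.3981 + 0.1143·0.5987] = 29.3561
Node ud (S = 62.47): V_ud = 1/1.01·[0.8857·0.5987 + 0.1143·0.0000] = 0.5251
Node dd (S = 41.65): V_dd = 1/1.01·[0.8857·0.0000 + 0.1143·0.0000] = 0.0000
Node u (S = 89.25): V_u = 1/1.01·[0.8857·29.3561 + 0.1143·0.5251] = 25.8031
Node d (S = 59.5): V_d = 1/1.01·[0.8857·0.5251 + 0.1143·0.0000] = 0.4605
Node 0 (S = 85): V_0 = 1/1.01·[0.8857·25.8031 + 0.1143·0.4605] = 22.6800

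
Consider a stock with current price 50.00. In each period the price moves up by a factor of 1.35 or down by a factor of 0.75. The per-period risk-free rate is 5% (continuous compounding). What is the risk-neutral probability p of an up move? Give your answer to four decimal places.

p = 0.5021

Risk-neutral probability p = (e^0.05 − 0.75)/(1.35 − 0.75) = 0.3013/0.6000 = 0.5021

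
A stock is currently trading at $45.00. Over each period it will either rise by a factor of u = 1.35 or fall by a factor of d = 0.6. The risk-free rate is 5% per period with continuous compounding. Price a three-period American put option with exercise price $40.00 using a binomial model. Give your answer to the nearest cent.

Risk-neutral probability p = (e^0.05 − 0.6)/(1.35 − 0.6) = 0.4513/0.7500 = 0.6017
Terminal stock prices: S_uuu = 110.7, S_uud = 49.21, S_udd = 21.87, S_ddd = 9.72
Terminal payoffs (K − S): max(-70.72, 0) = 0, max(-9.208, 0) = 0, max(18.13, 0) = 18.13, max(30.28, 0) = 30.28
Node uu (S = 82.01): continuation = e^(−0.05)·[0.6017·0.0000 + 0.3983·0.0000] = 0.0000; exercise value = 0.0000 ≤ continuation, so V_uu = 0.0000
Node ud (S = 36.45): continuation = e^(−0.05)·[0.6017·0.0000 + 0.3983·18.1300] = 6.8691; exercise value = 3.5500 ≤ continuation, so V_ud = 6.8691
Node dd (S = 16.2): continuation = e^(−0.05)·[0.6017·18.1300 + 0.3983·30.2800] = 21.8492; exercise value = 23.8000 > continuation, so V_dd = 23.8000 (exercise)
Node u (S = 60.75): continuation = e^(−0.05)·[0.6017·0.0000 + 0.3983·6.8691] = 2.6026; exercise value = 0.0000 ≤ continuation, so V_u = 2.6026
Node d (S = 27): continuation = e^(−0.05)·[0.6017·6.8691 + 0.3983·23.8000] = 12.9489; exercise value = 13.0000 > continuation, so V_d = 13.0000 (exercise)
Node 0 (S = 45): continuation = e^(−0.05)·[0.6017·2.6026 + 0.3983·13.0000] = 6.4150; exercise value = 0.0000 ≤ continuation, so V_0 = 6.4150

$6.42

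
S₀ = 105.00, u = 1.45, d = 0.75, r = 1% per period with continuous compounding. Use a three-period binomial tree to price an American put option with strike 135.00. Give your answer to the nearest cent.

43.46

Risk-neutral probability p = (e^0.01 − 0.75)/(1.45 − 0.75) = 0.2601/0.7000 = 0.3715
Terminal stock prices: S_uuu = 320.1, S_uud = 165.6, S_udd = 85.64, S_ddd = 44.3
Terminal payoffs (K − S): max(-185.1, 0) = 0, max(-30.57, 0) = 0, max(49.36, 0) = 49.36, max(90.7, 0) = 90.7
Node uu (S = 220.8): continuation = e^(−0.01)·[0.3715·0.0000 + 0.6285·0.0000] = 0.0000; exercise value = 0.0000 ≤ continuation, so V_uu = 0.0000
Node ud (S = 114.2): continuation = e^(−0.01)·[0.3715·0.0000 + 0.6285·49.3594] = 30.7137; exercise value = 20.8125 ≤ continuation, so V_ud = 30.7137
Node dd (S = 59.06): continuation = e^(−0.01)·[0.3715·49.3594 + 0.6285·90.7031] = 74.5942; exercise value = 75.9375 > continuation, so V_dd = 75.9375 (exercise)
Node u (S = 152.2): continuation = e^(−0.01)·[0.3715·0.0000 + 0.6285·30.7137] = 19.1115; exercise value = 0.0000 ≤ continuation, so V_u = 19.1115
Node d (S = 78.75): continuation = e^(−0.01)·[0.3715·30.7137 + 0.6285·75.9375] = 58.5484; exercise value = 56.2500 ≤ continuation, so V_d = 58.5484
Node 0 (S = 105): continuation = e^(−0.01)·[0.3715·19.1115 + 0.6285·58.5484] = 43.4608; exercise value = 30.0000 ≤ continuation, so V_0 = 43.4608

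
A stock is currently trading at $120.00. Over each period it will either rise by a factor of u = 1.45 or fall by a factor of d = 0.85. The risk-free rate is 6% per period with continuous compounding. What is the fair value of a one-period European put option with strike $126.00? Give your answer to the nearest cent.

Risk-neutral probability p = (e^0.06 − 0.85)/(1.45 − 0.85) = 0.2118/0.6000 = 0.3531
Terminal stock prices: S_u = 174, S_d = 102
Terminal payoffs (K − S): max(-48, 0) = 0, max(24, 0) = 24
Node 0 (S = 120): V_0 = e^(−0.06)·[0.3531·0.0000 + 0.6469·24.0000] = 14.6223

$14.62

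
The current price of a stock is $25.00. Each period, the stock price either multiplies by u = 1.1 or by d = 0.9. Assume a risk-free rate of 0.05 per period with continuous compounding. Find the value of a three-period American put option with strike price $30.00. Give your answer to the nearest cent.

Risk-neutral probability p = (e^0.05 − 0.9)/(1.1 − 0.9) = 0.1513/0.2000 = 0.7564
Terminal stock prices: S_uuu = 33.28, S_uud = 27.23, S_udd = 22.28, S_ddd = 18.23
Terminal payoffs (K − S): max(-3.275, 0) = 0, max(2.775, 0) = 2.775, max(7.725, 0) = 7.725, max(11.77, 0) = 11.77
Node uu (S = 30.25): continuation = e^(−0.05)·[0.7564·0.0000 + 0.2436·2.7750] = 0.6431; exercise value = 0.0000 ≤ continuation, so V_uu = 0.6431
Node ud (S = 24.75): continuation = e^(−0.05)·[0.7564·2.7750 + 0.2436·7.7250] = 3.7869; exercise value = 5.2500 > continuation, so V_ud = 5.2500 (exercise)
Node dd (S = 20.25): continuation = e^(−0.05)·[0.7564·7.7250 + 0.2436·11.7750] = 8.2869; exercise value = 9.7500 > continuation, so V_dd = 9.7500 (exercise)
Node u (S = 27.5): continuation = e^(−0.05)·[0.7564·0.6431 + 0.2436·5.2500] = 1.6795; exercise value = 2.5000 > continuation, so V_u = 2.5000 (exercise)
Node d (S = 22.5): continuation = e^(−0.05)·[0.7564·5.2500 + 0.2436·9.7500] = 6.0369; exercise value = 7.5000 > continuation, so V_d = 7.5000 (exercise)
Node 0 (S = 25): continuation = e^(−0.05)·[0.7564·2.5000 + 0.2436·7.5000] = 3.5369; exercise value = 5.0000 > continuation, so V_0 = 5.0000 (exercise)

$5.00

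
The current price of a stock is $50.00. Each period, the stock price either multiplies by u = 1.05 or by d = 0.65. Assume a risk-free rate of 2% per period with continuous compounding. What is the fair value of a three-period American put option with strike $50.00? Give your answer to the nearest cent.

$3.18

Risk-neutral probability p = (e^0.02 − 0.65)/(1.05 − 0.65) = 0.3702/0.4000 = 0.9255
Terminal stock prices: S_uuu = 57.88, S_uud = 35.83, S_udd = 22.18, S_ddd = 13.73
Terminal payoffs (K − S): max(-7.881, 0) = 0, max(14.17, 0) = 14.17, max(27.82, 0) = 27.82, max(36.27, 0) = 36.27
Node uu (S = 55.12): continuation = e^(−0.02)·[0.9255·0.0000 + 0.0745·14.1687] = 1.0346; exercise value = 0.0000 ≤ continuation, so V_uu = 1.0346
Node ud (S = 34.12): continuation = e^(−0.02)·[0.9255·14.1687 + 0.0745·27.8187] = 14.8849; exercise value = 15.8750 > continuation, so V_ud = 15.8750 (exercise)
Node dd (S = 21.13): continuation = e^(−0.02)·[0.9255·27.8187 + 0.0745·36.2687] = 27.8849; exercise value = 28.8750 > continuation, so V_dd = 28.8750 (exercise)
Node u (S = 52.5): continuation = e^(−0.02)·[0.9255·1.0346 + 0.0745·15.8750] = 2.0978; exercise value = 0.0000 ≤ continuation, so V_u = 2.0978
Node d (S = 32.5): continuation = e^(−0.02)·[0.9255·15.8750 + 0.0745·28.8750] = 16.5099; exercise value = 17.5000 > continuation, so V_d = 17.5000 (exercise)
Node 0 (S = 50): continuation = e^(−0.02)·[0.9255·2.0978 + 0.0745·17.5000] = 3.1810; exercise value = 0.0000 ≤ continuation, so V_0 = 3.1810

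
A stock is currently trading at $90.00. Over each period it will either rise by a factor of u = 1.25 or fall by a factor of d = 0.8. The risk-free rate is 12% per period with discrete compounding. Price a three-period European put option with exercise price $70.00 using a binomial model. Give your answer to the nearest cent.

Risk-neutral probability p = (1 + 0.12 − 0.8)/(1.25 − 0.8) = 0.3200/0.4500 = 0.7111
Terminal stock prices: S_uuu = 175.8, S_uud = 112.5, S_udd = 72, S_ddd = 46.08
Terminal payoffs (K − S): max(-105.8, 0) = 0, max(-42.5, 0) = 0, max(-2, 0) = 0, max(23.92, 0) = 23.92
Node uu (S = 140.6): V_uu = 1/1.12·[0.7111·0.0000 + 0.2889·0.0000] = 0.0000
Node ud (S = 90): V_ud = 1/1.12·[0.7111·0.0000 + 0.2889·0.0000] = 0.0000
Node dd (S = 57.6): V_dd = 1/1.12·[0.7111·0.0000 + 0.2889·23.9200] = 6.1698
Node u (S = 112.5): V_u = 1/1.12·[0.7111·0.0000 + 0.2889·0.0000] = 0.0000
Node d (S = 72): V_d = 1/1.12·[0.7111·0.0000 + 0.2889·6.1698] = 1.5914
Node 0 (S = 90): V_0 = 1/1.12·[0.7111·0.0000 + 0.2889·1.5914] = 0.4105

$0.41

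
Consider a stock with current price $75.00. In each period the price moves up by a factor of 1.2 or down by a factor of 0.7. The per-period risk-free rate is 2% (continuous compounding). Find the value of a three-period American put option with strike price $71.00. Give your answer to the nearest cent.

Risk-neutral probability p = (e^0.02 − 0.7)/(1.2 − 0.7) = 0.3202/0.5000 = 0.6404
Terminal stock prices: S_uuu = 129.6, S_uud = 75.6, S_udd = 44.1, S_ddd = 25.72
Terminal payoffs (K − S): max(-58.6, 0) = 0, max(-4.6, 0) = 0, max(26.9, 0) = 26.9, max(45.28, 0) = 45.28
Node uu (S = 108): continuation = e^(−0.02)·[0.6404·0.0000 + 0.3596·0.0000] = 0.0000; exercise value = 0.0000 ≤ continuation, so V_uu = 0.0000
Node ud (S = 63): continuation = e^(−0.02)·[0.6404·0.0000 + 0.3596·26.9000] = 9.4816; exercise value = 8.0000 ≤ continuation, so V_ud = 9.4816
Node dd (S = 36.75): continuation = e^(−0.02)·[0.6404·26.9000 + 0.3596·45.2750] = 32.8441; exercise value = 34.2500 > continuation, so V_dd = 34.2500 (exercise)
Node u (S = 90): continuation = e^(−0.02)·[0.6404·0.0000 + 0.3596·9.4816] = 3.3421; exercise value = 0.0000 ≤ continuation, so V_u = 3.3421
Node d (S = 52.5): continuation = e^(−0.02)·[0.6404·9.4816 + 0.3596·34.2500] = 18.0242; exercise value = 18.5000 > continuation, so V_d = 18.5000 (exercise)
Node 0 (S = 75): continuation = e^(−0.02)·[0.6404·3.3421 + 0.3596·18.5000] = 8.6187; exercise value = 0.0000 ≤ continuation, so V_0 = 8.6187

$8.62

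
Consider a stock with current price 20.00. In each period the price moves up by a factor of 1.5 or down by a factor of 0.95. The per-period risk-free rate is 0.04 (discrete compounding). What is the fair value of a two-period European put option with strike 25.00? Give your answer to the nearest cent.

Risk-neutral probability p = (1 + 0.04 − 0.95)/(1.5 − 0.95) = 0.0900/0.5500 = 0.1636
Terminal stock prices: S_uu = 45, S_ud = 28.5, S_dd = 18.05
Terminal payoffs (K − S): max(-20, 0) = 0, max(-3.5, 0) = 0, max(6.95, 0) = 6.95
Node u (S = 30): V_u = 1/1.04·[0.1636·0.0000 + 0.8364·0.0000] = 0.0000
Node d (S = 19): V_d = 1/1.04·[0.1636·0.0000 + 0.8364·6.9500] = 5.5892
Node 0 (S = 20): V_0 = 1/1.04·[0.1636·0.0000 + 0.8364·5.5892] = 4.4948

4.49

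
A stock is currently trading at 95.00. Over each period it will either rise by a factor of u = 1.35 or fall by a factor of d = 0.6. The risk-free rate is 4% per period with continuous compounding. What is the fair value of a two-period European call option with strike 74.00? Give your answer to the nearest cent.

32.93

Risk-neutral probability p = (e^0.04 − 0.6)/(1.35 − 0.6) = 0.4408/0.7500 = 0.5877
Terminal stock prices: S_uu = 173.1, S_ud = 76.95, S_dd = 34.2
Terminal payoffs (S − K): max(99.14, 0) = 99.14, max(2.95, 0) = 2.95, max(-39.8, 0) = 0
Node u (S = 128.2): V_u = e^(−0.04)·[0.5877·99.1375 + 0.4123·2.9500] = 57.1516
Node d (S = 57): V_d = e^(−0.04)·[0.5877·2.9500 + 0.4123·0.0000] = 1.6659
Node 0 (S = 95): V_0 = e^(−0.04)·[0.5877·57.1516 + 0.4123·1.6659] = 32.9334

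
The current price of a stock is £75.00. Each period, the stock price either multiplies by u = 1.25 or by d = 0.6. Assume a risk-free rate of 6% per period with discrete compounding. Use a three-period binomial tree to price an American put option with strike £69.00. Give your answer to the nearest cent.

Risk-neutral probability p = (1 + 0.06 − 0.6)/(1.25 − 0.6) = 0.4600/0.6500 = 0.7077
Terminal stock prices: S_uuu = 146.5, S_uud = 70.31, S_udd = 33.75, S_ddd = 16.2
Terminal payoffs (K − S): max(-77.48, 0) = 0, max(-1.312, 0) = 0, max(35.25, 0) = 35.25, max(52.8, 0) = 52.8
Node uu (S = 117.2): continuation = 1/1.06·[0.7077·0.0000 + 0.2923·0.0000] = 0.0000; exercise value = 0.0000 ≤ continuation, so V_uu = 0.0000
Node ud (S = 56.25): continuation = 1/1.06·[0.7077·0.0000 + 0.2923·35.2500] = 9.7206; exercise value = 12.7500 > continuation, so V_ud = 12.7500 (exercise)
Node dd (S = 27): continuation = 1/1.06·[0.7077·35.2500 + 0.2923·52.8000] = 38.0943; exercise value = 42.0000 > continuation, so V_dd = 42.0000 (exercise)
Node u (S = 93.75): continuation = 1/1.06·[0.7077·0.0000 + 0.2923·12.7500] = 3.5160; exercise value = 0.0000 ≤ continuation, so V_u = 3.5160
Node d (S = 45): continuation = 1/1.06·[0.7077·12.7500 + 0.2923·42.0000] = 20.0943; exercise value = 24.0000 > continuation, so V_d = 24.0000 (exercise)
Node 0 (S = 75): continuation = 1/1.06·[0.7077·3.5160 + 0.2923·24.0000] = 8.9657; exercise value = 0.0000 ≤ continuation, so V_0 = 8.9657

£8.97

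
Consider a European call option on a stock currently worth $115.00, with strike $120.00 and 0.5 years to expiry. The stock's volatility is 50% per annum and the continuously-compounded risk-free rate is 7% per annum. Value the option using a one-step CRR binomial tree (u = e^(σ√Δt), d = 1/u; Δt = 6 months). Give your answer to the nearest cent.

$19.52

CRR parameters: u = e^(σ√Δt) = e^(0.5·√0.5) = 1.4241, d = 1/u = 0.7022
Per-period rate: rΔt = 0.07·0.5 = 0.035, so R = e^0.035 = 1.0356
Risk-neutral probability p = (e^0.035 − 0.7022)/(1.4241 − 0.7022) = 0.3334/0.7219 = 0.4619
Terminal stock prices: S_u = 163.8, S_d = 80.75
Terminal payoffs (S − K): max(43.77, 0) = 43.77, max(-39.25, 0) = 0
Node 0 (S = 115): V_0 = e^(−0.035)·[0.4619·43.7737 + 0.5381·0.0000] = 19.5220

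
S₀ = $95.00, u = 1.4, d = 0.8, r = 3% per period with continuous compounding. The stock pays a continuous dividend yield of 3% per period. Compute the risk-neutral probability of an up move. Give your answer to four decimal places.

Per-period risk-free factor R = e^0.03 = 1.0305; dividend-adjusted growth = e^(0.03−0.03) = 1.0000.
Risk-neutral probability p = (1.0000 − 0.8)/(1.4 − 0.8) = 0.2000/0.6000 = 0.3333

p = 0.3333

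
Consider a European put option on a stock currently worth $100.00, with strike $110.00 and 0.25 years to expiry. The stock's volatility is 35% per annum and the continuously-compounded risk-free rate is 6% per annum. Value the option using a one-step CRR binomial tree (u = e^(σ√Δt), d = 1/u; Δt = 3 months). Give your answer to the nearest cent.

CRR parameters: u = e^(σ√Δt) = e^(0.35·√0.25) = 1.1912, d = 1/u = 0.8395
Per-period rate: rΔt = 0.06·0.25 = 0.015, so R = e^0.015 = 1.0151
Risk-neutral probability p = (e^0.015 − 0.8395)/(1.1912 − 0.8395) = 0.1757/0.3518 = 0.4993
Terminal stock prices: S_u = 119.1, S_d = 83.95
Terminal payoffs (K − S): max(-9.125, 0) = 0, max(26.05, 0) = 26.05
Node 0 (S = 100): V_0 = e^(−0.015)·[0.4993·0.0000 + 0.5007·26.0543] = 12.8506

$12.85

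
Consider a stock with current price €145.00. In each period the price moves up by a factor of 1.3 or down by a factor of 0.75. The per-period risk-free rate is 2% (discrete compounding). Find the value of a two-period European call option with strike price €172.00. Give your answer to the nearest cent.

€16.92

Risk-neutral probability p = (1 + 0.02 − 0.75)/(1.3 − 0.75) = 0.2700/0.5500 = 0.4909
Terminal stock prices: S_uu = 245.1, S_ud = 141.4, S_dd = 81.56
Terminal payoffs (S − K): max(73.05, 0) = 73.05, max(-30.62, 0) = 0, max(-90.44, 0) = 0
Node u (S = 188.5): V_u = 1/1.02·[0.4909·73.0500 + 0.5091·0.0000] = 35.1578
Node d (S = 108.8): V_d = 1/1.02·[0.4909·0.0000 + 0.5091·0.0000] = 0.0000
Node 0 (S = 145): V_0 = 1/1.02·[0.4909·35.1578 + 0.5091·0.0000] = 16.9208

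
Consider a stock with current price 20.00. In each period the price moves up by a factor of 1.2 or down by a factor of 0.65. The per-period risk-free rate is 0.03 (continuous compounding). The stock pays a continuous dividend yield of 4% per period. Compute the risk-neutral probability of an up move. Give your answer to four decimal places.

p = 0.6183

Per-period risk-free factor R = e^0.03 = 1.0305; dividend-adjusted growth = e^(0.03−0.04) = 0.9900.
Risk-neutral probability p = (0.9900 − 0.65)/(1.2 − 0.65) = 0.3400/0.5500 = 0.6183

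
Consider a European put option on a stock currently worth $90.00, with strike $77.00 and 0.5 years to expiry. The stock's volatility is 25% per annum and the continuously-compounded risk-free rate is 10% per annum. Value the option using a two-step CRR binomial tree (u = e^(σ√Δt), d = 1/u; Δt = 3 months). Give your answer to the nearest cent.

$1.22

CRR parameters: u = e^(σ√Δt) = e^(0.25·√0.25) = 1.1331, d = 1/u = 0.8825
Per-period rate: rΔt = 0.1·0.25 = 0.025, so R = e^0.025 = 1.0253
Risk-neutral probability p = (e^0.025 − 0.8825)/(1.1331 − 0.8825) = 0.1428/0.2507 = 0.5698
Terminal stock prices: S_uu = 115.6, S_ud = 90, S_dd = 70.09
Terminal payoffs (K − S): max(-38.56, 0) = 0, max(-13, 0) = 0, max(6.908, 0) = 6.908
Node u (S = 102): V_u = e^(−0.025)·[0.5698·0.0000 + 0.4302·0.0000] = 0.0000
Node d (S = 79.42): V_d = e^(−0.025)·[0.5698·0.0000 + 0.4302·6.9079] = 2.8985
Node 0 (S = 90): V_0 = e^(−0.025)·[0.5698·0.0000 + 0.4302·2.8985] = 1.2162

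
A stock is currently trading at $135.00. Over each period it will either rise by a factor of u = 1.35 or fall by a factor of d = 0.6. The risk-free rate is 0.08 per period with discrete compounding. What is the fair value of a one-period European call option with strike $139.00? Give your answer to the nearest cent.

$25.63

Risk-neutral probability p = (1 + 0.08 − 0.6)/(1.35 − 0.6) = 0.4800/0.7500 = 0.6400
Terminal stock prices: S_u = 182.2, S_d = 81
Terminal payoffs (S − K): max(43.25, 0) = 43.25, max(-58, 0) = 0
Node 0 (S = 135): V_0 = 1/1.08·[0.6400·43.2500 + 0.3600·0.0000] = 25.6296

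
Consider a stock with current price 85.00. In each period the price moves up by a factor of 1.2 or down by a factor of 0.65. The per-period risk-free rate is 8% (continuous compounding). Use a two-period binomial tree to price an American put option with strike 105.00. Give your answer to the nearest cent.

Risk-neutral probability p = (e^0.08 − 0.65)/(1.2 − 0.65) = 0.4333/0.5500 = 0.7878
Terminal stock prices: S_uu = 122.4, S_ud = 66.3, S_dd = 35.91
Terminal payoffs (K − S): max(-17.4, 0) = 0, max(38.7, 0) = 38.7, max(69.09, 0) = 69.09
Node u (S = 102): continuation = e^(−0.08)·[0.7878·0.0000 + 0.2122·38.7000] = 7.5810; exercise value = 3.0000 ≤ continuation, so V_u = 7.5810
Node d (S = 55.25): continuation = e^(−0.08)·[0.7878·38.7000 + 0.2122·69.0875] = 41.6772; exercise value = 49.7500 > continuation, so V_d = 49.7500 (exercise)
Node 0 (S = 85): continuation = e^(−0.08)·[0.7878·7.5810 + 0.2122·49.7500] = 15.2586; exercise value = 20.0000 > continuation, so V_0 = 20.0000 (exercise)

20.00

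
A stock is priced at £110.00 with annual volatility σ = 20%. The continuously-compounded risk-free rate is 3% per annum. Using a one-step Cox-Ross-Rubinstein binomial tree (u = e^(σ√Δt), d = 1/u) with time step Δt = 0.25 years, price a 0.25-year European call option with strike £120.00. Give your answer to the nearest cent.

CRR parameters: u = e^(σ√Δt) = e^(0.2·√0.25) = 1.1052, d = 1/u = 0.9048
Per-period rate: rΔt = 0.03·0.25 = 0.0075, so R = e^0.0075 = 1.0075
Risk-neutral probability p = (e^0.0075 − 0.9048)/(1.1052 − 0.9048) = 0.1027/0.2003 = 0.5126
Terminal stock prices: S_u = 121.6, S_d = 99.53
Terminal payoffs (S − K): max(1.569, 0) = 1.569, max(-20.47, 0) = 0
Node 0 (S = 110): V_0 = e^(−0.0075)·[0.5126·1.5688 + 0.4874·0.0000] = 0.7982

£0.80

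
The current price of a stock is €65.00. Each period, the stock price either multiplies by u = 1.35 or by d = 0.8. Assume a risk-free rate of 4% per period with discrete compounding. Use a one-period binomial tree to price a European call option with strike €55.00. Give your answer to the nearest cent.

Risk-neutral probability p = (1 + 0.04 − 0.8)/(1.35 − 0.8) = 0.2400/0.5500 = 0.4364
Terminal stock prices: S_u = 87.75, S_d = 52
Terminal payoffs (S − K): max(32.75, 0) = 32.75, max(-3, 0) = 0
Node 0 (S = 65): V_0 = 1/1.04·[0.4364·32.7500 + 0.5636·0.0000] = 13.7413

€13.74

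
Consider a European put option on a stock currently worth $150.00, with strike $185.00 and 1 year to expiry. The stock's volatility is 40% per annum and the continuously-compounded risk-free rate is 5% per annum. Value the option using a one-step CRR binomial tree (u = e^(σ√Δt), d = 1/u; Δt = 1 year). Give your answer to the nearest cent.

CRR parameters: u = e^(σ√Δt) = e^(0.4·√1) = 1.4918, d = 1/u = 0.6703
Per-period rate: rΔt = 0.05·1 = 0.05, so R = e^0.05 = 1.0513
Risk-neutral probability p = (e^0.05 − 0.6703)/(1.4918 − 0.6703) = 0.3810/0.8215 = 0.4637
Terminal stock prices: S_u = 223.8, S_d = 100.5
Terminal payoffs (K − S): max(-38.77, 0) = 0, max(84.45, 0) = 84.45
Node 0 (S = 150): V_0 = e^(−0.05)·[0.4637·0.0000 + 0.5363·84.4520] = 43.0808

$43.08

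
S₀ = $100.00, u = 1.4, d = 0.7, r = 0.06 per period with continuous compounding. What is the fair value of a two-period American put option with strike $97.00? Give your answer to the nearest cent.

$12.28

Risk-neutral probability p = (e^0.06 − 0.7)/(1.4 − 0.7) = 0.3618/0.7000 = 0.5169
Terminal stock prices: S_uu = 196, S_ud = 98, S_dd = 49
Terminal payoffs (K − S): max(-99, 0) = 0, max(-1, 0) = 0, max(48, 0) = 48
Node u (S = 140): continuation = e^(−0.06)·[0.5169·0.0000 + 0.4831·0.0000] = 0.0000; exercise value = 0.0000 ≤ continuation, so V_u = 0.0000
Node d (S = 70): continuation = e^(−0.06)·[0.5169·0.0000 + 0.4831·48.0000] = 21.8380; exercise value = 27.0000 > continuation, so V_d = 27.0000 (exercise)
Node 0 (S = 100): continuation = e^(−0.06)·[0.5169·0.0000 + 0.4831·27.0000] = 12.2839; exercise value = 0.0000 ≤ continuation, so V_0 = 12.2839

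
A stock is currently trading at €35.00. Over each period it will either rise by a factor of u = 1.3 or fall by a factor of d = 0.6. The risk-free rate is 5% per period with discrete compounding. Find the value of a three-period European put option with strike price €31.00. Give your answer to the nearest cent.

Risk-neutral probability p = (1 + 0.05 − 0.6)/(1.3 − 0.6) = 0.4500/0.7000 = 0.6429
Terminal stock prices: S_uuu = 76.89, S_uud = 35.49, S_udd = 16.38, S_ddd = 7.56
Terminal payoffs (K − S): max(-45.89, 0) = 0, max(-4.49, 0) = 0, max(14.62, 0) = 14.62, max(23.44, 0) = 23.44
Node uu (S = 59.15): V_uu = 1/1.05·[0.6429·0.0000 + 0.3571·0.0000] = 0.0000
Node ud (S = 27.3): V_ud = 1/1.05·[0.6429·0.0000 + 0.3571·14.6200] = 4.9728
Node dd (S = 12.6): V_dd = 1/1.05·[0.6429·14.6200 + 0.3571·23.4400] = 16.9238
Node u (S = 45.5): V_u = 1/1.05·[0.6429·0.0000 + 0.3571·4.9728] = 1.6914
Node d (S = 21): V_d = 1/1.05·[0.6429·4.9728 + 0.3571·16.9238] = 8.8010
Node 0 (S = 35): V_0 = 1/1.05·[0.6429·1.6914 + 0.3571·8.8010] = 4.0291

€4.03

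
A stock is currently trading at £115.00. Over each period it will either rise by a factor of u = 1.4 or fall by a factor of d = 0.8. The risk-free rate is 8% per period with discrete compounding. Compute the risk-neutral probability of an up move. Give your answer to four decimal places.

Risk-neutral probability p = (1 + 0.08 − 0.8)/(1.4 − 0.8) = 0.2800/0.6000 = 0.4667

p = 0.4667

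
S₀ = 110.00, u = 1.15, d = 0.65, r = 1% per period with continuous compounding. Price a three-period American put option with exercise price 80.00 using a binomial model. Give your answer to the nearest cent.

5.48

Risk-neutral probability p = (e^0.01 − 0.65)/(1.15 − 0.65) = 0.3601/0.5000 = 0.7201
Terminal stock prices: S_uuu = 167.3, S_uud = 94.56, S_udd = 53.45, S_ddd = 30.21
Terminal payoffs (K − S): max(-87.3, 0) = 0, max(-14.56, 0) = 0, max(26.55, 0) = 26.55, max(49.79, 0) = 49.79
Node uu (S = 145.5): continuation = e^(−0.01)·[0.7201·0.0000 + 0.2799·0.0000] = 0.0000; exercise value = 0.0000 ≤ continuation, so V_uu = 0.0000
Node ud (S = 82.22): continuation = e^(−0.01)·[0.7201·0.0000 + 0.2799·26.5538] = 7.3584; exercise value = 0.0000 ≤ continuation, so V_ud = 7.3584
Node dd (S = 46.48): continuation = e^(−0.01)·[0.7201·26.5538 + 0.2799·49.7912] = 32.7290; exercise value = 33.5250 > continuation, so V_dd = 33.5250 (exercise)
Node u (S = 126.5): continuation = e^(−0.01)·[0.7201·0.0000 + 0.2799·7.3584] = 2.0391; exercise value = 0.0000 ≤ continuation, so V_u = 2.0391
Node d (S = 71.5): continuation = e^(−0.01)·[0.7201·7.3584 + 0.2799·33.5250] = 14.5364; exercise value = 8.5000 ≤ continuation, so V_d = 14.5364
Node 0 (S = 110): continuation = e^(−0.01)·[0.7201·2.0391 + 0.2799·14.5364] = 5.4820; exercise value = 0.0000 ≤ continuation, so V_0 = 5.4820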